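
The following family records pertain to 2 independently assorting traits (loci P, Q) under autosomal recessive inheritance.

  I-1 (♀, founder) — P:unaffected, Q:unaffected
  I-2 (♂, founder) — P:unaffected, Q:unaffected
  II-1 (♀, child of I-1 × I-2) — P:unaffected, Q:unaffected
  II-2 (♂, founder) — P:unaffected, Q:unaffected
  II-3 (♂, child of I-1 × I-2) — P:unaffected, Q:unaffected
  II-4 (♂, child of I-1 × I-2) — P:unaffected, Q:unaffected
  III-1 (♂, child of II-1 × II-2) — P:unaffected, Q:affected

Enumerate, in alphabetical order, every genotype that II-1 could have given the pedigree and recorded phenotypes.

P/I-1 un ·: PP|Pp
P/I-2 un ·: PP|Pp
P/II-1 un I-1×I-2: PP|Pp
P/II-2 un ·: PP|Pp
P/II-3 un I-1×I-2: PP|Pp
P/II-4 un I-1×I-2: PP|Pp
P/III-1 un II-1×II-2: PP|Pp
⇒ P over [I-1,I-2,II-1,II-2,II-3,II-4,III-1]: 87 consistent
Q/I-1 un ·: QQ|Qq
Q/I-2 un ·: QQ|Qq
Q/II-1 un I-1×I-2: Qq
Q/II-2 un ·: Qq
Q/II-3 un I-1×I-2: QQ|Qq
Q/II-4 un I-1×I-2: QQ|Qq
Q/III-1 aff II-1×II-2: qq
⇒ Q over [I-1,I-2,II-1,II-2,II-3,II-4,III-1]: 12 consistent

II-1 ∈ {PP Qq, Pp Qq}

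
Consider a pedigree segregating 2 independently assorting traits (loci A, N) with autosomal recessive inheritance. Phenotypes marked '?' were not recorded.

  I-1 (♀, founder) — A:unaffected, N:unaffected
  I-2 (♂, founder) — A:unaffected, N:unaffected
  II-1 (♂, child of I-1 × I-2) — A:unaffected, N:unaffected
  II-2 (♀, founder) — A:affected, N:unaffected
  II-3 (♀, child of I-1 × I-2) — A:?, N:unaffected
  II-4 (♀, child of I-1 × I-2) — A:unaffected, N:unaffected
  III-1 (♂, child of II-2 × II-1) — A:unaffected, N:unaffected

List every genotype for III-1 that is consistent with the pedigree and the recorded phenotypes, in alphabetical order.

III-1 ∈ {Aa NN, Aa Nn}

A/I-1 un ·: AA|Aa
A/I-2 un ·: AA|Aa
A/II-1 un I-1×I-2: AA|Aa
A/II-2 aff ·: aa
A/II-3 ? I-1×I-2: AA|Aa|aa
A/II-4 un I-1×I-2: AA|Aa
A/III-1 un II-2×II-1: Aa
⇒ A over [I-1,I-2,II-1,II-2,II-3,II-4,III-1]: 29 consistent
N/I-1 un ·: NN|Nn
N/I-2 un ·: NN|Nn
N/II-1 un I-1×I-2: NN|Nn
N/II-2 un ·: NN|Nn
N/II-3 un I-1×I-2: NN|Nn
N/II-4 un I-1×I-2: NN|Nn
N/III-1 un II-2×II-1: NN|Nn
⇒ N over [I-1,I-2,II-1,II-2,II-3,II-4,III-1]: 87 consistent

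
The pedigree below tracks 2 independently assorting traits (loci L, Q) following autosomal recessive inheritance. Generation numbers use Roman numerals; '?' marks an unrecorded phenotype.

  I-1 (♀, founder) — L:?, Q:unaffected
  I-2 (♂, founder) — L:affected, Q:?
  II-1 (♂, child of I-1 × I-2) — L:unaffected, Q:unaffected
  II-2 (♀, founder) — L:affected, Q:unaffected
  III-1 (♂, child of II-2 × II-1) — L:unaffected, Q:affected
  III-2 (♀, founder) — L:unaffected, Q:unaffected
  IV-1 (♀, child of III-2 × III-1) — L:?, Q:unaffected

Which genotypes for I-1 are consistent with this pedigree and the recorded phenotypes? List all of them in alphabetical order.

L/I-1 ? ·: LL|Ll
L/I-2 aff ·: ll
L/II-1 un I-1×I-2: Ll
L/II-2 aff ·: ll
L/III-1 un II-2×II-1: Ll
L/III-2 un ·: LL|Ll
L/IV-1 ? III-2×III-1: LL|Ll|ll
⇒ L over [I-1,I-2,II-1,II-2,III-1,III-2,IV-1]: 10 consistent
Q/I-1 un ·: QQ|Qq
Q/I-2 ? ·: QQ|Qq|qq
Q/II-1 un I-1×I-2: Qq
Q/II-2 un ·: Qq
Q/III-1 aff II-2×II-1: qq
Q/III-2 un ·: QQ|Qq
Q/IV-1 un III-2×III-1: Qq
⇒ Q over [I-1,I-2,II-1,II-2,III-1,III-2,IV-1]: 10 consistent

I-1 ∈ {LL QQ, LL Qq, Ll QQ, Ll Qq}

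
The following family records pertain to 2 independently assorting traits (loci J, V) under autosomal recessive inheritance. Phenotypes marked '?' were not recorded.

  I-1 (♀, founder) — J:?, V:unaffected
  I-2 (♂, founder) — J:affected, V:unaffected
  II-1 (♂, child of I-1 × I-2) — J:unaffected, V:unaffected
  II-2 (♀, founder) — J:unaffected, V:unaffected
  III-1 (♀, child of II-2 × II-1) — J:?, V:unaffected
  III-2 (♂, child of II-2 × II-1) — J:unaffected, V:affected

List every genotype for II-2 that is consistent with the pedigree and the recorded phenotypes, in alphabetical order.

II-2 ∈ {JJ Vv, Jj Vv}

J/I-1 ? ·: JJ|Jj
J/I-2 aff ·: jj
J/II-1 un I-1×I-2: Jj
J/II-2 un ·: JJ|Jj
J/III-1 ? II-2×II-1: JJ|Jj|jj
J/III-2 un II-2×II-1: JJ|Jj
⇒ J over [I-1,I-2,II-1,II-2,III-1,III-2]: 20 consistent
V/I-1 un ·: VV|Vv
V/I-2 un ·: VV|Vv
V/II-1 un I-1×I-2: Vv
V/II-2 un ·: Vv
V/III-1 un II-2×II-1: VV|Vv
V/III-2 aff II-2×II-1: vv
⇒ V over [I-1,I-2,II-1,II-2,III-1,III-2]: 6 consistent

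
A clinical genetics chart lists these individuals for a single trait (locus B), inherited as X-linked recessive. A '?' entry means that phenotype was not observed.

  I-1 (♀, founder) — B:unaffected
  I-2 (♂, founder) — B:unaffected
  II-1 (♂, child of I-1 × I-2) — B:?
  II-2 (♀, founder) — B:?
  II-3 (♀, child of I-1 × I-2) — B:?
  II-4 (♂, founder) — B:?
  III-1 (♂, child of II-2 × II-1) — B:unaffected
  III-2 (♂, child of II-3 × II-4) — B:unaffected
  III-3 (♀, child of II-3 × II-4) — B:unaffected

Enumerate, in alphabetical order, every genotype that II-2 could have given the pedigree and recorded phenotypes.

II-2 ∈ {X^BX^B, X^BX^b}

B/I-1 un ·: X^BX^B|X^BX^b
B/I-2 un ·: X^BY
B/II-1 ? I-1×I-2: X^BY|X^bY
B/II-2 ? ·: X^BX^B|X^BX^b
B/II-3 ? I-1×I-2: X^BX^B|X^BX^b
B/II-4 ? ·: X^BY|X^bY
B/III-1 un II-2×II-1: X^BY
B/III-2 un II-3×II-4: X^BY
B/III-3 un II-3×II-4: X^BX^B|X^BX^b
⇒ B over [I-1,I-2,II-1,II-2,II-3,II-4,III-1,III-2,III-3]: 24 consistent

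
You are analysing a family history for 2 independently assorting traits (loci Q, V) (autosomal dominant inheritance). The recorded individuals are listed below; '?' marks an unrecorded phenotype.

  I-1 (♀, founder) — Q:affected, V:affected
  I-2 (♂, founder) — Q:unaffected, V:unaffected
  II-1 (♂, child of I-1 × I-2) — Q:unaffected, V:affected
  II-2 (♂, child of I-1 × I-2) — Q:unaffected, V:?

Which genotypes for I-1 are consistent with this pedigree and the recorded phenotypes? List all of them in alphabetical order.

I-1 ∈ {Qq VV, Qq Vv}

Q/I-1 aff ·: Qq
Q/I-2 un ·: qq
Q/II-1 un I-1×I-2: qq
Q/II-2 un I-1×I-2: qq
⇒ Q over [I-1,I-2,II-1,II-2]: 1 consistent
V/I-1 aff ·: Vv|VV
V/I-2 un ·: vv
V/II-1 aff I-1×I-2: Vv
V/II-2 ? I-1×I-2: vv|Vv
⇒ V over [I-1,I-2,II-1,II-2]: 3 consistent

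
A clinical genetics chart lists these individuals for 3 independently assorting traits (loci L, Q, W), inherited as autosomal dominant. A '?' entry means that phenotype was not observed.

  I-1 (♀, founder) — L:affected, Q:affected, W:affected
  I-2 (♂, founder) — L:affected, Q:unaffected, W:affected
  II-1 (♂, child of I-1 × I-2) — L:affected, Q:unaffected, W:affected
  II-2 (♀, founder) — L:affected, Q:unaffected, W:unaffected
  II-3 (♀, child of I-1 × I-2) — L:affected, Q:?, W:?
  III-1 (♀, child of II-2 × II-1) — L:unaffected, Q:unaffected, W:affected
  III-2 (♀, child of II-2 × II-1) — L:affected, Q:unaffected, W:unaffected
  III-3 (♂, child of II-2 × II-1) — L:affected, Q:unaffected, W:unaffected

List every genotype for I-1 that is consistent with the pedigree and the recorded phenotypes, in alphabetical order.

I-1 ∈ {LL Qq WW, LL Qq Ww, Ll Qq WW, Ll Qq Ww}

L/I-1 aff ·: Ll|LL
L/I-2 aff ·: Ll|LL
L/II-1 aff I-1×I-2: Ll
L/II-2 aff ·: Ll
L/II-3 aff I-1×I-2: Ll|LL
L/III-1 un II-2×II-1: ll
L/III-2 aff II-2×II-1: Ll|LL
L/III-3 aff II-2×II-1: Ll|LL
⇒ L over [I-1,I-2,II-1,II-2,II-3,III-1,III-2,III-3]: 24 consistent
Q/I-1 aff ·: Qq
Q/I-2 un ·: qq
Q/II-1 un I-1×I-2: qq
Q/II-2 un ·: qq
Q/II-3 ? I-1×I-2: qq|Qq
Q/III-1 un II-2×II-1: qq
Q/III-2 un II-2×II-1: qq
Q/III-3 un II-2×II-1: qq
⇒ Q over [I-1,I-2,II-1,II-2,II-3,III-1,III-2,III-3]: 2 consistent
W/I-1 aff ·: Ww|WW
W/I-2 aff ·: Ww|WW
W/II-1 aff I-1×I-2: Ww
W/II-2 un ·: ww
W/II-3 ? I-1×I-2: ww|Ww|WW
W/III-1 aff II-2×II-1: Ww
W/III-2 un II-2×II-1: ww
W/III-3 un II-2×II-1: ww
⇒ W over [I-1,I-2,II-1,II-2,II-3,III-1,III-2,III-3]: 7 consistent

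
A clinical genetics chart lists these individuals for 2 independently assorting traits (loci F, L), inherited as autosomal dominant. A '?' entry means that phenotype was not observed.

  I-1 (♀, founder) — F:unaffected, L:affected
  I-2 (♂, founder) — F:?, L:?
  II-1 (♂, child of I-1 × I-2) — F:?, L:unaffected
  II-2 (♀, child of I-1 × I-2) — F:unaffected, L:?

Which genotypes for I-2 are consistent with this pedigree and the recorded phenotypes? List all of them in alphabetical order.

I-2 ∈ {Ff Ll, Ff ll, ff Ll, ff ll}

F/I-1 un ·: ff
F/I-2 ? ·: ff|Ff
F/II-1 ? I-1×I-2: ff|Ff
F/II-2 un I-1×I-2: ff
⇒ F over [I-1,I-2,II-1,II-2]: 3 consistent
L/I-1 aff ·: Ll
L/I-2 ? ·: ll|Ll
L/II-1 un I-1×I-2: ll
L/II-2 ? I-1×I-2: ll|Ll|LL
⇒ L over [I-1,I-2,II-1,II-2]: 5 consistent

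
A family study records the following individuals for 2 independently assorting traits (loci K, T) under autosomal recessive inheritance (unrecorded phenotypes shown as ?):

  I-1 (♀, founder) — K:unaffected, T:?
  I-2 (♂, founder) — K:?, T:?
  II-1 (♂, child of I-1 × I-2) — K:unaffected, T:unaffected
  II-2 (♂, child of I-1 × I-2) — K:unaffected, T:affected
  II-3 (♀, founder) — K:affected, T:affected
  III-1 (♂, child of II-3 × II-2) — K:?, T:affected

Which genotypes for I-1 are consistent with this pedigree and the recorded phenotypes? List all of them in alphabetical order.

K/I-1 un ·: KK|Kk
K/I-2 ? ·: KK|Kk|kk
K/II-1 un I-1×I-2: KK|Kk
K/II-2 un I-1×I-2: KK|Kk
K/II-3 aff ·: kk
K/III-1 ? II-3×II-2: Kk|kk
⇒ K over [I-1,I-2,II-1,II-2,II-3,III-1]: 23 consistent
T/I-1 ? ·: Tt|tt
T/I-2 ? ·: Tt|tt
T/II-1 un I-1×I-2: TT|Tt
T/II-2 aff I-1×I-2: tt
T/II-3 aff ·: tt
T/III-1 aff II-3×II-2: tt
⇒ T over [I-1,I-2,II-1,II-2,II-3,III-1]: 4 consistent

I-1 ∈ {KK Tt, KK tt, Kk Tt, Kk tt}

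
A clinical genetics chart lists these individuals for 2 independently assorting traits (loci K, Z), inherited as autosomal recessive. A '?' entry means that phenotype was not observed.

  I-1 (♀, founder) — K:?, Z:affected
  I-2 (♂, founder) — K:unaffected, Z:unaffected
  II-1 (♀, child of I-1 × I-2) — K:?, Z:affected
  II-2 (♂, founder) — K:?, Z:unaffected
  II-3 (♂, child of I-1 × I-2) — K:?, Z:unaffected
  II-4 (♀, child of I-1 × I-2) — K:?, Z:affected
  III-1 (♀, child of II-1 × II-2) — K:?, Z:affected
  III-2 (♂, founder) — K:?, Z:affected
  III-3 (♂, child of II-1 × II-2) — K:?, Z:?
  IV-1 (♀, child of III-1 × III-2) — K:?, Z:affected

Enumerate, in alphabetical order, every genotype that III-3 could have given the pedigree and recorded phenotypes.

K/I-1 ? ·: KK|Kk|kk
K/I-2 un ·: KK|Kk
K/II-1 ? I-1×I-2: KK|Kk|kk
K/II-2 ? ·: KK|Kk|kk
K/II-3 ? I-1×I-2: KK|Kk|kk
K/II-4 ? I-1×I-2: KK|Kk|kk
K/III-1 ? II-1×II-2: KK|Kk|kk
K/III-2 ? ·: KK|Kk|kk
K/III-3 ? II-1×II-2: KK|Kk|kk
K/IV-1 ? III-1×III-2: KK|Kk|kk
⇒ K over [I-1,I-2,II-1,II-2,II-3,II-4,III-1,III-2,III-3,IV-1]: 2981 consistent
Z/I-1 aff ·: zz
Z/I-2 un ·: Zz
Z/II-1 aff I-1×I-2: zz
Z/II-2 un ·: Zz
Z/II-3 un I-1×I-2: Zz
Z/II-4 aff I-1×I-2: zz
Z/III-1 aff II-1×II-2: zz
Z/III-2 aff ·: zz
Z/III-3 ? II-1×II-2: Zz|zz
Z/IV-1 aff III-1×III-2: zz
⇒ Z over [I-1,I-2,II-1,II-2,II-3,II-4,III-1,III-2,III-3,IV-1]: 2 consistent

III-3 ∈ {KK Zz, KK zz, Kk Zz, Kk zz, kk Zz, kk zz}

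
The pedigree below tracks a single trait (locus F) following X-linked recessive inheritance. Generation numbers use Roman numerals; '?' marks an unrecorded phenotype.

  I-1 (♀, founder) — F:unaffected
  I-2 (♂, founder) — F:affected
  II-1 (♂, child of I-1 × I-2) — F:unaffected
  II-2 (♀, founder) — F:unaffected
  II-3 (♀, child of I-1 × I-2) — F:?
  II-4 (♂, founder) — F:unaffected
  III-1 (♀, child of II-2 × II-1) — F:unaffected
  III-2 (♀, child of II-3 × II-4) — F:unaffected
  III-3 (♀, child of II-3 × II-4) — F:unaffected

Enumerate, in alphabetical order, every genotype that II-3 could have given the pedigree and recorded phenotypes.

F/I-1 un ·: X^FX^F|X^FX^f
F/I-2 aff ·: X^fY
F/II-1 un I-1×I-2: X^FY
F/II-2 un ·: X^FX^F|X^FX^f
F/II-3 ? I-1×I-2: X^FX^f|X^fX^f
F/II-4 un ·: X^FY
F/III-1 un II-2×II-1: X^FX^F|X^FX^f
F/III-2 un II-3×II-4: X^FX^F|X^FX^f
F/III-3 un II-3×II-4: X^FX^F|X^FX^f
⇒ F over [I-1,I-2,II-1,II-2,II-3,II-4,III-1,III-2,III-3]: 27 consistent

II-3 ∈ {X^FX^f, X^fX^f}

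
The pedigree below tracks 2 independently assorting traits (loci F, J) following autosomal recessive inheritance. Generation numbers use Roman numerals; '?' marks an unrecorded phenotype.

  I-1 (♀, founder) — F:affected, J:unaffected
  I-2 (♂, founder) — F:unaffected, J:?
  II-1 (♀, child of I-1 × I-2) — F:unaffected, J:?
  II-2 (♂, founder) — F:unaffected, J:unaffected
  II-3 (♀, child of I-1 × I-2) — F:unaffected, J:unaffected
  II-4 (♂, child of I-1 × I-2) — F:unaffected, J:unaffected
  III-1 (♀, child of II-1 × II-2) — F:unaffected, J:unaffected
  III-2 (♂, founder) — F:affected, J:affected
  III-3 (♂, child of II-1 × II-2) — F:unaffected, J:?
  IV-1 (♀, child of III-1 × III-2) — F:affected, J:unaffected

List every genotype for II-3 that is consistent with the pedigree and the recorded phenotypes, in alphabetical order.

F/I-1 aff ·: ff
F/I-2 un ·: FF|Ff
F/II-1 un I-1×I-2: Ff
F/II-2 un ·: FF|Ff
F/II-3 un I-1×I-2: Ff
F/II-4 un I-1×I-2: Ff
F/III-1 un II-1×II-2: Ff
F/III-2 aff ·: ff
F/III-3 un II-1×II-2: FF|Ff
F/IV-1 aff III-1×III-2: ff
⇒ F over [I-1,I-2,II-1,II-2,II-3,II-4,III-1,III-2,III-3,IV-1]: 8 consistent
J/I-1 un ·: JJ|Jj
J/I-2 ? ·: JJ|Jj|jj
J/II-1 ? I-1×I-2: JJ|Jj|jj
J/II-2 un ·: JJ|Jj
J/II-3 un I-1×I-2: JJ|Jj
J/II-4 un I-1×I-2: JJ|Jj
J/III-1 un II-1×II-2: JJ|Jj
J/III-2 aff ·: jj
J/III-3 ? II-1×II-2: JJ|Jj|jj
J/IV-1 un III-1×III-2: Jj
⇒ J over [I-1,I-2,II-1,II-2,II-3,II-4,III-1,III-2,III-3,IV-1]: 220 consistent

II-3 ∈ {Ff JJ, Ff Jj}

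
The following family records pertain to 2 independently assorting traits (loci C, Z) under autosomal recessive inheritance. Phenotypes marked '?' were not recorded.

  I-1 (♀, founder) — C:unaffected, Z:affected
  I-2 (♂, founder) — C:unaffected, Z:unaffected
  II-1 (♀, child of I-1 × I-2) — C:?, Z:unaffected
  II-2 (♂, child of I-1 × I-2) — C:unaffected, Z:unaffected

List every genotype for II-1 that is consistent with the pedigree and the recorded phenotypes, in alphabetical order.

II-1 ∈ {CC Zz, Cc Zz, cc Zz}

C/I-1 un ·: CC|Cc
C/I-2 un ·: CC|Cc
C/II-1 ? I-1×I-2: CC|Cc|cc
C/II-2 un I-1×I-2: CC|Cc
⇒ C over [I-1,I-2,II-1,II-2]: 15 consistent
Z/I-1 aff ·: zz
Z/I-2 un ·: ZZ|Zz
Z/II-1 un I-1×I-2: Zz
Z/II-2 un I-1×I-2: Zz
⇒ Z over [I-1,I-2,II-1,II-2]: 2 consistent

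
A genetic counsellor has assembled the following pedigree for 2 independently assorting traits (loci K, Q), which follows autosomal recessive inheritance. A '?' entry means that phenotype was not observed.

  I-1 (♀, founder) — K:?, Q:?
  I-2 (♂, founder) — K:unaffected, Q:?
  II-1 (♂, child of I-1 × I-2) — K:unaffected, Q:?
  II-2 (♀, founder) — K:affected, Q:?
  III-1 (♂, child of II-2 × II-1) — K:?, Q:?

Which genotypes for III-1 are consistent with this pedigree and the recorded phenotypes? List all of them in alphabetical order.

K/I-1 ? ·: KK|Kk|kk
K/I-2 un ·: KK|Kk
K/II-1 un I-1×I-2: KK|Kk
K/II-2 aff ·: kk
K/III-1 ? II-2×II-1: Kk|kk
⇒ K over [I-1,I-2,II-1,II-2,III-1]: 14 consistent
Q/I-1 ? ·: QQ|Qq|qq
Q/I-2 ? ·: QQ|Qq|qq
Q/II-1 ? I-1×I-2: QQ|Qq|qq
Q/II-2 ? ·: QQ|Qq|qq
Q/III-1 ? II-2×II-1: QQ|Qq|qq
⇒ Q over [I-1,I-2,II-1,II-2,III-1]: 81 consistent

III-1 ∈ {Kk QQ, Kk Qq, Kk qq, kk QQ, kk Qq, kk qq}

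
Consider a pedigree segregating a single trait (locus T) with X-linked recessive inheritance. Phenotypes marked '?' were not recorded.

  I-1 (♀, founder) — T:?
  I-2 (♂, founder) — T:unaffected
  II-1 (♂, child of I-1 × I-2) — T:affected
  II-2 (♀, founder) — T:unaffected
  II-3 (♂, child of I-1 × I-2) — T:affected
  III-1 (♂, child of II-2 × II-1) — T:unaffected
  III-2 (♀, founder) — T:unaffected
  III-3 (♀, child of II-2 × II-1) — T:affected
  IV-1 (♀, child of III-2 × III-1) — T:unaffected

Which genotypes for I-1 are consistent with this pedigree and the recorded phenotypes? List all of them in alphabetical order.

I-1 ∈ {X^TX^t, X^tX^t}

T/I-1 ? ·: X^TX^t|X^tX^t
T/I-2 un ·: X^TY
T/II-1 aff I-1×I-2: X^tY
T/II-2 un ·: X^TX^t
T/II-3 aff I-1×I-2: X^tY
T/III-1 un II-2×II-1: X^TY
T/III-2 un ·: X^TX^T|X^TX^t
T/III-3 aff II-2×II-1: X^tX^t
T/IV-1 un III-2×III-1: X^TX^T|X^TX^t
⇒ T over [I-1,I-2,II-1,II-2,II-3,III-1,III-2,III-3,IV-1]: 6 consistent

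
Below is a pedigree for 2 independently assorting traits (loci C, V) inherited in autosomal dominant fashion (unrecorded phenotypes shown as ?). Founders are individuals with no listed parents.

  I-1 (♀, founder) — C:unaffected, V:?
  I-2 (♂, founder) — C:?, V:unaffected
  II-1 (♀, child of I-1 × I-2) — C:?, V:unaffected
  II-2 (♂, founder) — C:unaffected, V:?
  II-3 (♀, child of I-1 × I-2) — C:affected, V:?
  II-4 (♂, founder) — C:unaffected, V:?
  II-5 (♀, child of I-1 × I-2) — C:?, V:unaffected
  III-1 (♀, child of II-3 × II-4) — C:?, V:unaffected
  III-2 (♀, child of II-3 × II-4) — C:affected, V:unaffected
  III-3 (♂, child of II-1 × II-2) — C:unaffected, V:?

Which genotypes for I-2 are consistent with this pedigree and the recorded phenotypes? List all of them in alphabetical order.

C/I-1 un ·: cc
C/I-2 ? ·: Cc|CC
C/II-1 ? I-1×I-2: cc|Cc
C/II-2 un ·: cc
C/II-3 aff I-1×I-2: Cc
C/II-4 un ·: cc
C/II-5 ? I-1×I-2: cc|Cc
C/III-1 ? II-3×II-4: cc|Cc
C/III-2 aff II-3×II-4: Cc
C/III-3 un II-1×II-2: cc
⇒ C over [I-1,I-2,II-1,II-2,II-3,II-4,II-5,III-1,III-2,III-3]: 10 consistent
V/I-1 ? ·: vv|Vv
V/I-2 un ·: vv
V/II-1 un I-1×I-2: vv
V/II-2 ? ·: vv|Vv|VV
V/II-3 ? I-1×I-2: vv|Vv
V/II-4 ? ·: vv|Vv
V/II-5 un I-1×I-2: vv
V/III-1 un II-3×II-4: vv
V/III-2 un II-3×II-4: vv
V/III-3 ? II-1×II-2: vv|Vv
⇒ V over [I-1,I-2,II-1,II-2,II-3,II-4,II-5,III-1,III-2,III-3]: 24 consistent

I-2 ∈ {CC vv, Cc vv}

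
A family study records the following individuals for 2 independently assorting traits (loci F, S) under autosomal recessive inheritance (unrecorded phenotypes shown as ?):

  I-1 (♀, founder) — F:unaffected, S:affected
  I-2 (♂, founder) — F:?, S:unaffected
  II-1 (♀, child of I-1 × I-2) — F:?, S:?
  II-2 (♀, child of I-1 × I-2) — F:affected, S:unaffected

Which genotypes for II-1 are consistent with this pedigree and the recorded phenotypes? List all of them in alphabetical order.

F/I-1 un ·: Ff
F/I-2 ? ·: Ff|ff
F/II-1 ? I-1×I-2: FF|Ff|ff
F/II-2 aff I-1×I-2: ff
⇒ F over [I-1,I-2,II-1,II-2]: 5 consistent
S/I-1 aff ·: ss
S/I-2 un ·: SS|Ss
S/II-1 ? I-1×I-2: Ss|ss
S/II-2 un I-1×I-2: Ss
⇒ S over [I-1,I-2,II-1,II-2]: 3 consistent

II-1 ∈ {FF Ss, FF ss, Ff Ss, Ff ss, ff Ss, ff ss}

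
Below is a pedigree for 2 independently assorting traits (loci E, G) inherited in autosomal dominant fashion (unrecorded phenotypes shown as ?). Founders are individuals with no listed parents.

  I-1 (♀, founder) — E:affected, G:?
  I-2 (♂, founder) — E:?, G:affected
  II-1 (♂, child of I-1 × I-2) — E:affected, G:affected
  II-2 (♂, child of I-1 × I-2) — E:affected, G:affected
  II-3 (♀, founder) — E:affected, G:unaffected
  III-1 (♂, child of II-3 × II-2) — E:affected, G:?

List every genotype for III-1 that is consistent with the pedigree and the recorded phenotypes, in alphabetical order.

E/I-1 aff ·: Ee|EE
E/I-2 ? ·: ee|Ee|EE
E/II-1 aff I-1×I-2: Ee|EE
E/II-2 aff I-1×I-2: Ee|EE
E/II-3 aff ·: Ee|EE
E/III-1 aff II-3×II-2: Ee|EE
⇒ E over [I-1,I-2,II-1,II-2,II-3,III-1]: 53 consistent
G/I-1 ? ·: gg|Gg|GG
G/I-2 aff ·: Gg|GG
G/II-1 aff I-1×I-2: Gg|GG
G/II-2 aff I-1×I-2: Gg|GG
G/II-3 un ·: gg
G/III-1 ? II-3×II-2: gg|Gg
⇒ G over [I-1,I-2,II-1,II-2,II-3,III-1]: 23 consistent

III-1 ∈ {EE Gg, EE gg, Ee Gg, Ee gg}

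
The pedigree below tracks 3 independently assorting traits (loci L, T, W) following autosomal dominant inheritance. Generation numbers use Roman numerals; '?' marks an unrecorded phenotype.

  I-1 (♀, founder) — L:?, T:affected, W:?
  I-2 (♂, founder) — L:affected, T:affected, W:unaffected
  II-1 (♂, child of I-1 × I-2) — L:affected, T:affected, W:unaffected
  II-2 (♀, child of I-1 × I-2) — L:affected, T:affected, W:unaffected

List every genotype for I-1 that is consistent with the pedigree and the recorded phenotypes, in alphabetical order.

I-1 ∈ {LL TT Ww, LL TT ww, LL Tt Ww, LL Tt ww, Ll TT Ww, Ll TT ww, Ll Tt Ww, Ll Tt ww, ll TT Ww, ll TT ww, ll Tt Ww, ll Tt ww}

L/I-1 ? ·: ll|Ll|LL
L/I-2 aff ·: Ll|LL
L/II-1 aff I-1×I-2: Ll|LL
L/II-2 aff I-1×I-2: Ll|LL
⇒ L over [I-1,I-2,II-1,II-2]: 15 consistent
T/I-1 aff ·: Tt|TT
T/I-2 aff ·: Tt|TT
T/II-1 aff I-1×I-2: Tt|TT
T/II-2 aff I-1×I-2: Tt|TT
⇒ T over [I-1,I-2,II-1,II-2]: 13 consistent
W/I-1 ? ·: ww|Ww
W/I-2 un ·: ww
W/II-1 un I-1×I-2: ww
W/II-2 un I-1×I-2: ww
⇒ W over [I-1,I-2,II-1,II-2]: 2 consistent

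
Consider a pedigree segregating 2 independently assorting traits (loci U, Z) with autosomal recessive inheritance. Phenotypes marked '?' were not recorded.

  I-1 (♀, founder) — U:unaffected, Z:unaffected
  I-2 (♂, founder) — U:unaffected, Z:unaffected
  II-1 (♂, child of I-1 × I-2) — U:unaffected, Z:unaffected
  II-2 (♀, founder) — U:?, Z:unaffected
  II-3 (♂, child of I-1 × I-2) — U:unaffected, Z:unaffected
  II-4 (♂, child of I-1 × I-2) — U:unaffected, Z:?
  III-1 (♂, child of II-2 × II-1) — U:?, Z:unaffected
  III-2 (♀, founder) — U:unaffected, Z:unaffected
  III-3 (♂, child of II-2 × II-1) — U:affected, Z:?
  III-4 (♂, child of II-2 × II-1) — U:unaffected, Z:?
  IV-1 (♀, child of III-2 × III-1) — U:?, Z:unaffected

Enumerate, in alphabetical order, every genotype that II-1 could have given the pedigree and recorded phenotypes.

II-1 ∈ {Uu ZZ, Uu Zz}

U/I-1 un ·: UU|Uu
U/I-2 un ·: UU|Uu
U/II-1 un I-1×I-2: Uu
U/II-2 ? ·: Uu|uu
U/II-3 un I-1×I-2: UU|Uu
U/II-4 un I-1×I-2: UU|Uu
U/III-1 ? II-2×II-1: UU|Uu|uu
U/III-2 un ·: UU|Uu
U/III-3 aff II-2×II-1: uu
U/III-4 un II-2×II-1: UU|Uu
U/IV-1 ? III-2×III-1: UU|Uu|uu
⇒ U over [I-1,I-2,II-1,II-2,II-3,II-4,III-1,III-2,III-3,III-4,IV-1]: 360 consistent
Z/I-1 un ·: ZZ|Zz
Z/I-2 un ·: ZZ|Zz
Z/II-1 un I-1×I-2: ZZ|Zz
Z/II-2 un ·: ZZ|Zz
Z/II-3 un I-1×I-2: ZZ|Zz
Z/II-4 ? I-1×I-2: ZZ|Zz|zz
Z/III-1 un II-2×II-1: ZZ|Zz
Z/III-2 un ·: ZZ|Zz
Z/III-3 ? II-2×II-1: ZZ|Zz|zz
Z/III-4 ? II-2×II-1: ZZ|Zz|zz
Z/IV-1 un III-2×III-1: ZZ|Zz
⇒ Z over [I-1,I-2,II-1,II-2,II-3,II-4,III-1,III-2,III-3,III-4,IV-1]: 1739 consistent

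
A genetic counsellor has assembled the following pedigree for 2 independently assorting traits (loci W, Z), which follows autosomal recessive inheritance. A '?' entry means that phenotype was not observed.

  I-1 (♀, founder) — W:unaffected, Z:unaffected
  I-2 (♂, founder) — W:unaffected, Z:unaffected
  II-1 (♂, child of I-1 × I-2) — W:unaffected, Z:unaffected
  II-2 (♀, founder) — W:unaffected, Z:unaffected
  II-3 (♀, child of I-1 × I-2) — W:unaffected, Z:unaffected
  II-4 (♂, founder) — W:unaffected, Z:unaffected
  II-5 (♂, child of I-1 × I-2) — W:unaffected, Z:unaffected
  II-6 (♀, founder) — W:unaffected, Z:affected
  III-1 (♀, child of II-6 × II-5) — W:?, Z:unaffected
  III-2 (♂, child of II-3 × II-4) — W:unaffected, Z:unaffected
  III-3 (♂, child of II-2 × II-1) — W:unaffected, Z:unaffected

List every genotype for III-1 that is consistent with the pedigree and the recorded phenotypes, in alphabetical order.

W/I-1 un ·: WW|Ww
W/I-2 un ·: WW|Ww
W/II-1 un I-1×I-2: WW|Ww
W/II-2 un ·: WW|Ww
W/II-3 un I-1×I-2: WW|Ww
W/II-4 un ·: WW|Ww
W/II-5 un I-1×I-2: WW|Ww
W/II-6 un ·: WW|Ww
W/III-1 ? II-6×II-5: WW|Ww|ww
W/III-2 un II-3×II-4: WW|Ww
W/III-3 un II-2×II-1: WW|Ww
⇒ W over [I-1,I-2,II-1,II-2,II-3,II-4,II-5,II-6,III-1,III-2,III-3]: 1203 consistent
Z/I-1 un ·: ZZ|Zz
Z/I-2 un ·: ZZ|Zz
Z/II-1 un I-1×I-2: ZZ|Zz
Z/II-2 un ·: ZZ|Zz
Z/II-3 un I-1×I-2: ZZ|Zz
Z/II-4 un ·: ZZ|Zz
Z/II-5 un I-1×I-2: ZZ|Zz
Z/II-6 aff ·: zz
Z/III-1 un II-6×II-5: Zz
Z/III-2 un II-3×II-4: ZZ|Zz
Z/III-3 un II-2×II-1: ZZ|Zz
⇒ Z over [I-1,I-2,II-1,II-2,II-3,II-4,II-5,II-6,III-1,III-2,III-3]: 303 consistent

III-1 ∈ {WW Zz, Ww Zz, ww Zz}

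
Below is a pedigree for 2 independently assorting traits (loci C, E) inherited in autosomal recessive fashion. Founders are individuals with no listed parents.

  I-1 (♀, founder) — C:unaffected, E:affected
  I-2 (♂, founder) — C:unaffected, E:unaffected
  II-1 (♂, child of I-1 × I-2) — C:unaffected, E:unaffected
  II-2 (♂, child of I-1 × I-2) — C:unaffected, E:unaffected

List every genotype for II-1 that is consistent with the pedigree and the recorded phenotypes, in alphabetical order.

C/I-1 un ·: CC|Cc
C/I-2 un ·: CC|Cc
C/II-1 un I-1×I-2: CC|Cc
C/II-2 un I-1×I-2: CC|Cc
⇒ C over [I-1,I-2,II-1,II-2]: 13 consistent
E/I-1 aff ·: ee
E/I-2 un ·: EE|Ee
E/II-1 un I-1×I-2: Ee
E/II-2 un I-1×I-2: Ee
⇒ E over [I-1,I-2,II-1,II-2]: 2 consistent

II-1 ∈ {CC Ee, Cc Ee}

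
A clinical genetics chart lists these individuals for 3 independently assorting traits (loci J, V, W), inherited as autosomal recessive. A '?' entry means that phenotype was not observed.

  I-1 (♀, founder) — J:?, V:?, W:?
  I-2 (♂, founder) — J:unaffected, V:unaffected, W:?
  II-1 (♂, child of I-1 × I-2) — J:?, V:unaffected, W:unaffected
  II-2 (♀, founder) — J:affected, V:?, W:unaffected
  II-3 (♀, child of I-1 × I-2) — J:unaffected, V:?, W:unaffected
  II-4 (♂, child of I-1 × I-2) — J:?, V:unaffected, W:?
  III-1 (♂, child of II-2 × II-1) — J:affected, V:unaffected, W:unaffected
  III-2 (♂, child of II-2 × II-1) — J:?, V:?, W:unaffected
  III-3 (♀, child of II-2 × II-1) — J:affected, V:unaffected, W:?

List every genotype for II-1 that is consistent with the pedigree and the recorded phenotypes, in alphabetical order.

II-1 ∈ {Jj VV WW, Jj VV Ww, Jj Vv WW, Jj Vv Ww, jj VV WW, jj VV Ww, jj Vv WW, jj Vv Ww}

J/I-1 ? ·: JJ|Jj|jj
J/I-2 un ·: JJ|Jj
J/II-1 ? I-1×I-2: Jj|jj
J/II-2 aff ·: jj
J/II-3 un I-1×I-2: JJ|Jj
J/II-4 ? I-1×I-2: JJ|Jj|jj
J/III-1 aff II-2×II-1: jj
J/III-2 ? II-2×II-1: Jj|jj
J/III-3 aff II-2×II-1: jj
⇒ J over [I-1,I-2,II-1,II-2,II-3,II-4,III-1,III-2,III-3]: 42 consistent
V/I-1 ? ·: VV|Vv|vv
V/I-2 un ·: VV|Vv
V/II-1 un I-1×I-2: VV|Vv
V/II-2 ? ·: VV|Vv|vv
V/II-3 ? I-1×I-2: VV|Vv|vv
V/II-4 un I-1×I-2: VV|Vv
V/III-1 un II-2×II-1: VV|Vv
V/III-2 ? II-2×II-1: VV|Vv|vv
V/III-3 un II-2×II-1: VV|Vv
⇒ V over [I-1,I-2,II-1,II-2,II-3,II-4,III-1,III-2,III-3]: 524 consistent
W/I-1 ? ·: WW|Ww|ww
W/I-2 ? ·: WW|Ww|ww
W/II-1 un I-1×I-2: WW|Ww
W/II-2 un ·: WW|Ww
W/II-3 un I-1×I-2: WW|Ww
W/II-4 ? I-1×I-2: WW|Ww|ww
W/III-1 un II-2×II-1: WW|Ww
W/III-2 un II-2×II-1: WW|Ww
W/III-3 ? II-2×II-1: WW|Ww|ww
⇒ W over [I-1,I-2,II-1,II-2,II-3,II-4,III-1,III-2,III-3]: 535 consistent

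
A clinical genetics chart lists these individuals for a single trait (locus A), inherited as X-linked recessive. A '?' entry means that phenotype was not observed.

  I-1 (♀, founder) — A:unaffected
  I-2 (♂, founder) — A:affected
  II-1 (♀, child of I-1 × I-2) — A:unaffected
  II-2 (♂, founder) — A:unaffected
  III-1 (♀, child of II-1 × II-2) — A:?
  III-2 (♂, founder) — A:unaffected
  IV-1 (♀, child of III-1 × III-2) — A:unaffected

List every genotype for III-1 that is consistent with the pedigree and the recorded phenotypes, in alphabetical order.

A/I-1 un ·: X^AX^A|X^AX^a
A/I-2 aff ·: X^aY
A/II-1 un I-1×I-2: X^AX^a
A/II-2 un ·: X^AY
A/III-1 ? II-1×II-2: X^AX^A|X^AX^a
A/III-2 un ·: X^AY
A/IV-1 un III-1×III-2: X^AX^A|X^AX^a
⇒ A over [I-1,I-2,II-1,II-2,III-1,III-2,IV-1]: 6 consistent

III-1 ∈ {X^AX^A, X^AX^a}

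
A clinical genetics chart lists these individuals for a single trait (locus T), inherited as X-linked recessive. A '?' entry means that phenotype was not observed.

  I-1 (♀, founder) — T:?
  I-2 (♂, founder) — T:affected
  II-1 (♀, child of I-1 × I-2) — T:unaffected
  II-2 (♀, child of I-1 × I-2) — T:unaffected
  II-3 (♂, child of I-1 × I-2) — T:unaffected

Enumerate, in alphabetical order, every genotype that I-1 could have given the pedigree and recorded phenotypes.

T/I-1 ? ·: X^TX^T|X^TX^t
T/I-2 aff ·: X^tY
T/II-1 un I-1×I-2: X^TX^t
T/II-2 un I-1×I-2: X^TX^t
T/II-3 un I-1×I-2: X^TY
⇒ T over [I-1,I-2,II-1,II-2,II-3]: 2 consistent

I-1 ∈ {X^TX^T, X^TX^t}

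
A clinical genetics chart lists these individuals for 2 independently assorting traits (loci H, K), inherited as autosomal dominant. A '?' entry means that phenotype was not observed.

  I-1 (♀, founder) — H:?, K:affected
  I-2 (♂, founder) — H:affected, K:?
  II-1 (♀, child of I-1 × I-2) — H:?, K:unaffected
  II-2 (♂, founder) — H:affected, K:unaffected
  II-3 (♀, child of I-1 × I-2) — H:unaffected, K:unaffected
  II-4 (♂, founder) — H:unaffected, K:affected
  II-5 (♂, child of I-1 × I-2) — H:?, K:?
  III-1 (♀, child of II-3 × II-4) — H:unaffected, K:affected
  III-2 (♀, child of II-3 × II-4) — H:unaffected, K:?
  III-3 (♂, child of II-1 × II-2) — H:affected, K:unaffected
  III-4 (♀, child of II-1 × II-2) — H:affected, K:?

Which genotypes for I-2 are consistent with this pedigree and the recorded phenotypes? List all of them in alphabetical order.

H/I-1 ? ·: hh|Hh
H/I-2 aff ·: Hh
H/II-1 ? I-1×I-2: hh|Hh|HH
H/II-2 aff ·: Hh|HH
H/II-3 un I-1×I-2: hh
H/II-4 un ·: hh
H/II-5 ? I-1×I-2: hh|Hh|HH
H/III-1 un II-3×II-4: hh
H/III-2 un II-3×II-4: hh
H/III-3 aff II-1×II-2: Hh|HH
H/III-4 aff II-1×II-2: Hh|HH
⇒ H over [I-1,I-2,II-1,II-2,II-3,II-4,II-5,III-1,III-2,III-3,III-4]: 65 consistent
K/I-1 aff ·: Kk
K/I-2 ? ·: kk|Kk
K/II-1 un I-1×I-2: kk
K/II-2 un ·: kk
K/II-3 un I-1×I-2: kk
K/II-4 aff ·: Kk|KK
K/II-5 ? I-1×I-2: kk|Kk|KK
K/III-1 aff II-3×II-4: Kk
K/III-2 ? II-3×II-4: kk|Kk
K/III-3 un II-1×II-2: kk
K/III-4 ? II-1×II-2: kk
⇒ K over [I-1,I-2,II-1,II-2,II-3,II-4,II-5,III-1,III-2,III-3,III-4]: 15 consistent

I-2 ∈ {Hh Kk, Hh kk}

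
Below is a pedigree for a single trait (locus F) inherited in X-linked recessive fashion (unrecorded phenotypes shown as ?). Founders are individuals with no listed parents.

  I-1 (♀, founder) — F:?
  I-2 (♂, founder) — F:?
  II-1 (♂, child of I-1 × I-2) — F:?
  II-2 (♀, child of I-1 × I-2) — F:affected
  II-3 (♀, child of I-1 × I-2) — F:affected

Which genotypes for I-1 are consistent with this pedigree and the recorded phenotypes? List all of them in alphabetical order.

F/I-1 ? ·: X^FX^f|X^fX^f
F/I-2 ? ·: X^fY
F/II-1 ? I-1×I-2: X^FY|X^fY
F/II-2 aff I-1×I-2: X^fX^f
F/II-3 aff I-1×I-2: X^fX^f
⇒ F over [I-1,I-2,II-1,II-2,II-3]: 3 consistent

I-1 ∈ {X^FX^f, X^fX^f}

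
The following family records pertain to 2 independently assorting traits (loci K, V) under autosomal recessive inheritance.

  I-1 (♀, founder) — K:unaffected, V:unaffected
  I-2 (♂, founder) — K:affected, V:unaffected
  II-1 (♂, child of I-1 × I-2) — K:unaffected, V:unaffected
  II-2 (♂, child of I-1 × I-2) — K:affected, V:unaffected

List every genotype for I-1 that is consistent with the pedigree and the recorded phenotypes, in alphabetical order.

I-1 ∈ {Kk VV, Kk Vv}

K/I-1 un ·: Kk
K/I-2 aff ·: kk
K/II-1 un I-1×I-2: Kk
K/II-2 aff I-1×I-2: kk
⇒ K over [I-1,I-2,II-1,II-2]: 1 consistent
V/I-1 un ·: VV|Vv
V/I-2 un ·: VV|Vv
V/II-1 un I-1×I-2: VV|Vv
V/II-2 un I-1×I-2: VV|Vv
⇒ V over [I-1,I-2,II-1,II-2]: 13 consistent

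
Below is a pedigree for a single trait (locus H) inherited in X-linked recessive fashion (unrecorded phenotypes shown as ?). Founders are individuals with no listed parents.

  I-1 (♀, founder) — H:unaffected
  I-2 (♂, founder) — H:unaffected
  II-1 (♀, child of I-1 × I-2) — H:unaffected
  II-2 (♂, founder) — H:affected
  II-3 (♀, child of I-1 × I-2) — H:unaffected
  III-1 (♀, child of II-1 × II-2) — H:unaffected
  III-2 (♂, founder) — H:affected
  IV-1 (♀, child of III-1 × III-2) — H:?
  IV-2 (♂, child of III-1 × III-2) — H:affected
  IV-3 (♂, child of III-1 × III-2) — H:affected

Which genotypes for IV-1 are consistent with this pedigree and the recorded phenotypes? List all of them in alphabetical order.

H/I-1 un ·: X^HX^H|X^HX^h
H/I-2 un ·: X^HY
H/II-1 un I-1×I-2: X^HX^H|X^HX^h
H/II-2 aff ·: X^hY
H/II-3 un I-1×I-2: X^HX^H|X^HX^h
H/III-1 un II-1×II-2: X^HX^h
H/III-2 aff ·: X^hY
H/IV-1 ? III-1×III-2: X^HX^h|X^hX^h
H/IV-2 aff III-1×III-2: X^hY
H/IV-3 aff III-1×III-2: X^hY
⇒ H over [I-1,I-2,II-1,II-2,II-3,III-1,III-2,IV-1,IV-2,IV-3]: 10 consistent

IV-1 ∈ {X^HX^h, X^hX^h}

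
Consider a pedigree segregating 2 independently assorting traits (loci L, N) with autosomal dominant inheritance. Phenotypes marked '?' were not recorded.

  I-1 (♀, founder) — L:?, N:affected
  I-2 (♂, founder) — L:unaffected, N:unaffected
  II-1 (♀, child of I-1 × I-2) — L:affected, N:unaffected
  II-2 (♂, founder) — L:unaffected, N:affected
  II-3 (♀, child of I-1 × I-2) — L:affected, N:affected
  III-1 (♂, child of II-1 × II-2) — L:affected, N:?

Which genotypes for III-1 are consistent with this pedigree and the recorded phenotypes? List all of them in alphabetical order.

III-1 ∈ {Ll Nn, Ll nn}

L/I-1 ? ·: Ll|LL
L/I-2 un ·: ll
L/II-1 aff I-1×I-2: Ll
L/II-2 un ·: ll
L/II-3 aff I-1×I-2: Ll
L/III-1 aff II-1×II-2: Ll
⇒ L over [I-1,I-2,II-1,II-2,II-3,III-1]: 2 consistent
N/I-1 aff ·: Nn
N/I-2 un ·: nn
N/II-1 un I-1×I-2: nn
N/II-2 aff ·: Nn|NN
N/II-3 aff I-1×I-2: Nn
N/III-1 ? II-1×II-2: nn|Nn
⇒ N over [I-1,I-2,II-1,II-2,II-3,III-1]: 3 consistent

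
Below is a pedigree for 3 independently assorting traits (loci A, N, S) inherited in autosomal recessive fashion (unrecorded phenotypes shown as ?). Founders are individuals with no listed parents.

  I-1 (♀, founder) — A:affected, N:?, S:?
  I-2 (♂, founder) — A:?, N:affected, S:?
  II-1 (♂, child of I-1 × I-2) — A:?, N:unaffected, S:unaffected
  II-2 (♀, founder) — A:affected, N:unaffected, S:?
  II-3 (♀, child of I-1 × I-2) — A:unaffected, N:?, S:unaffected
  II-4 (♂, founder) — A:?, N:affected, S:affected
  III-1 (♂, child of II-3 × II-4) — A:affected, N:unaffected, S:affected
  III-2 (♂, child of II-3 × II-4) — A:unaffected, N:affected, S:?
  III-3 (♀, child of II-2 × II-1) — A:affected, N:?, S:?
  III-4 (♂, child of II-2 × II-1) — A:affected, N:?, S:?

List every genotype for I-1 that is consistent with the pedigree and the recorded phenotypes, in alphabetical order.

A/I-1 aff ·: aa
A/I-2 ? ·: AA|Aa
A/II-1 ? I-1×I-2: Aa|aa
A/II-2 aff ·: aa
A/II-3 un I-1×I-2: Aa
A/II-4 ? ·: Aa|aa
A/III-1 aff II-3×II-4: aa
A/III-2 un II-3×II-4: AA|Aa
A/III-3 aff II-2×II-1: aa
A/III-4 aff II-2×II-1: aa
⇒ A over [I-1,I-2,II-1,II-2,II-3,II-4,III-1,III-2,III-3,III-4]: 9 consistent
N/I-1 ? ·: NN|Nn
N/I-2 aff ·: nn
N/II-1 un I-1×I-2: Nn
N/II-2 un ·: NN|Nn
N/II-3 ? I-1×I-2: Nn
N/II-4 aff ·: nn
N/III-1 un II-3×II-4: Nn
N/III-2 aff II-3×II-4: nn
N/III-3 ? II-2×II-1: NN|Nn|nn
N/III-4 ? II-2×II-1: NN|Nn|nn
⇒ N over [I-1,I-2,II-1,II-2,II-3,II-4,III-1,III-2,III-3,III-4]: 26 consistent
S/I-1 ? ·: SS|Ss|ss
S/I-2 ? ·: SS|Ss|ss
S/II-1 un I-1×I-2: SS|Ss
S/II-2 ? ·: SS|Ss|ss
S/II-3 un I-1×I-2: Ss
S/II-4 aff ·: ss
S/III-1 aff II-3×II-4: ss
S/III-2 ? II-3×II-4: Ss|ss
S/III-3 ? II-2×II-1: SS|Ss|ss
S/III-4 ? II-2×II-1: SS|Ss|ss
⇒ S over [I-1,I-2,II-1,II-2,II-3,II-4,III-1,III-2,III-3,III-4]: 274 consistent

I-1 ∈ {aa NN SS, aa NN Ss, aa NN ss, aa Nn SS, aa Nn Ss, aa Nn ss}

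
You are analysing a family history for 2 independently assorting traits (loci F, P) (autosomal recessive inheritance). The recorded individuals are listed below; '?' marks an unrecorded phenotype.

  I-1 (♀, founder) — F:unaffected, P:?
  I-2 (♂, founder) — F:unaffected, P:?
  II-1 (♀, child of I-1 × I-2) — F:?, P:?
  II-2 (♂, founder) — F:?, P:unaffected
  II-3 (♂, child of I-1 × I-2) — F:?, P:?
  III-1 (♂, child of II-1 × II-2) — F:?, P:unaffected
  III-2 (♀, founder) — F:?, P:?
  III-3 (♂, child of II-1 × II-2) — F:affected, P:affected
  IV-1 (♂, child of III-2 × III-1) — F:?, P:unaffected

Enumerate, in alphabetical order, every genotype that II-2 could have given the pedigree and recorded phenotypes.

F/I-1 un ·: FF|Ff
F/I-2 un ·: FF|Ff
F/II-1 ? I-1×I-2: Ff|ff
F/II-2 ? ·: Ff|ff
F/II-3 ? I-1×I-2: FF|Ff|ff
F/III-1 ? II-1×II-2: FF|Ff|ff
F/III-2 ? ·: FF|Ff|ff
F/III-3 aff II-1×II-2: ff
F/IV-1 ? III-2×III-1: FF|Ff|ff
⇒ F over [I-1,I-2,II-1,II-2,II-3,III-1,III-2,III-3,IV-1]: 227 consistent
P/I-1 ? ·: PP|Pp|pp
P/I-2 ? ·: PP|Pp|pp
P/II-1 ? I-1×I-2: Pp|pp
P/II-2 un ·: Pp
P/II-3 ? I-1×I-2: PP|Pp|pp
P/III-1 un II-1×II-2: PP|Pp
P/III-2 ? ·: PP|Pp|pp
P/III-3 aff II-1×II-2: pp
P/IV-1 un III-2×III-1: PP|Pp
⇒ P over [I-1,I-2,II-1,II-2,II-3,III-1,III-2,III-3,IV-1]: 157 consistent

II-2 ∈ {Ff Pp, ff Pp}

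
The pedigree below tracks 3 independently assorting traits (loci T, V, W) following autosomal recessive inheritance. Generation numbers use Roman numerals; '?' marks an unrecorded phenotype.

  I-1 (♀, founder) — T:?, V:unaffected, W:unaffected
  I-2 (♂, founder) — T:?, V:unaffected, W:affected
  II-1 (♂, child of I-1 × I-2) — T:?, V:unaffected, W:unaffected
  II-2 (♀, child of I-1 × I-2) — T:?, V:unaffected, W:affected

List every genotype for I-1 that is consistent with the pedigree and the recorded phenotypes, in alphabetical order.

I-1 ∈ {TT VV Ww, TT Vv Ww, Tt VV Ww, Tt Vv Ww, tt VV Ww, tt Vv Ww}

T/I-1 ? ·: TT|Tt|tt
T/I-2 ? ·: TT|Tt|tt
T/II-1 ? I-1×I-2: TT|Tt|tt
T/II-2 ? I-1×I-2: TT|Tt|tt
⇒ T over [I-1,I-2,II-1,II-2]: 29 consistent
V/I-1 un ·: VV|Vv
V/I-2 un ·: VV|Vv
V/II-1 un I-1×I-2: VV|Vv
V/II-2 un I-1×I-2: VV|Vv
⇒ V over [I-1,I-2,II-1,II-2]: 13 consistent
W/I-1 un ·: Ww
W/I-2 aff ·: ww
W/II-1 un I-1×I-2: Ww
W/II-2 aff I-1×I-2: ww
⇒ W over [I-1,I-2,II-1,II-2]: 1 consistent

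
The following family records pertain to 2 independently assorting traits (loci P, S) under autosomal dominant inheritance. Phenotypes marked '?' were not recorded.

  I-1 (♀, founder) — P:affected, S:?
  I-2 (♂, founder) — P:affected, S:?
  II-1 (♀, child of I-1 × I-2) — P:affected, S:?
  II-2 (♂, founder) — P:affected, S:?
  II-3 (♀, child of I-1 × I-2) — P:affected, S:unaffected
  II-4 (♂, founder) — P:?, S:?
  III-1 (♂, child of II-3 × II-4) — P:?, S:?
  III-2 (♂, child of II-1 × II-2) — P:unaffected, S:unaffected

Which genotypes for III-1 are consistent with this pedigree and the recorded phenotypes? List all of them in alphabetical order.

III-1 ∈ {PP Ss, PP ss, Pp Ss, Pp ss, pp Ss, pp ss}

P/I-1 aff ·: Pp|PP
P/I-2 aff ·: Pp|PP
P/II-1 aff I-1×I-2: Pp
P/II-2 aff ·: Pp
P/II-3 aff I-1×I-2: Pp|PP
P/II-4 ? ·: pp|Pp|PP
P/III-1 ? II-3×II-4: pp|Pp|PP
P/III-2 un II-1×II-2: pp
⇒ P over [I-1,I-2,II-1,II-2,II-3,II-4,III-1,III-2]: 33 consistent
S/I-1 ? ·: ss|Ss
S/I-2 ? ·: ss|Ss
S/II-1 ? I-1×I-2: ss|Ss
S/II-2 ? ·: ss|Ss
S/II-3 un I-1×I-2: ss
S/II-4 ? ·: ss|Ss|SS
S/III-1 ? II-3×II-4: ss|Ss
S/III-2 un II-1×II-2: ss
⇒ S over [I-1,I-2,II-1,II-2,II-3,II-4,III-1,III-2]: 56 consistent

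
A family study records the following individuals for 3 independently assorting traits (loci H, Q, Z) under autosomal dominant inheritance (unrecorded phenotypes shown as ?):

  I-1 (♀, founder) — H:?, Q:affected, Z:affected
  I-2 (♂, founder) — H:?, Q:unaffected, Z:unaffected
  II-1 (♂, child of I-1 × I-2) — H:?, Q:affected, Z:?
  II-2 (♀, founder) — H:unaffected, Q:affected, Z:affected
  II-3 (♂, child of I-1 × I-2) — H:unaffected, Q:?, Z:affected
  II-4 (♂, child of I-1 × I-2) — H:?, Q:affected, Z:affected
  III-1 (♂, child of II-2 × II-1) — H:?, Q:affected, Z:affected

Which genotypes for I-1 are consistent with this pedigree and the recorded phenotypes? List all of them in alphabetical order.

I-1 ∈ {Hh QQ ZZ, Hh QQ Zz, Hh Qq ZZ, Hh Qq Zz, hh QQ ZZ, hh QQ Zz, hh Qq ZZ, hh Qq Zz}

H/I-1 ? ·: hh|Hh
H/I-2 ? ·: hh|Hh
H/II-1 ? I-1×I-2: hh|Hh|HH
H/II-2 un ·: hh
H/II-3 un I-1×I-2: hh
H/II-4 ? I-1×I-2: hh|Hh|HH
H/III-1 ? II-2×II-1: hh|Hh
⇒ H over [I-1,I-2,II-1,II-2,II-3,II-4,III-1]: 25 consistent
Q/I-1 aff ·: Qq|QQ
Q/I-2 un ·: qq
Q/II-1 aff I-1×I-2: Qq
Q/II-2 aff ·: Qq|QQ
Q/II-3 ? I-1×I-2: qq|Qq
Q/II-4 aff I-1×I-2: Qq
Q/III-1 aff II-2×II-1: Qq|QQ
⇒ Q over [I-1,I-2,II-1,II-2,II-3,II-4,III-1]: 12 consistent
Z/I-1 aff ·: Zz|ZZ
Z/I-2 un ·: zz
Z/II-1 ? I-1×I-2: zz|Zz
Z/II-2 aff ·: Zz|ZZ
Z/II-3 aff I-1×I-2: Zz
Z/II-4 aff I-1×I-2: Zz
Z/III-1 aff II-2×II-1: Zz|ZZ
⇒ Z over [I-1,I-2,II-1,II-2,II-3,II-4,III-1]: 10 consistent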